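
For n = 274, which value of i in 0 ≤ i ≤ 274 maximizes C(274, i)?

137

C(274,i) is maximized at i = 274/2 = 137.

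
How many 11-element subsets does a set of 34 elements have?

286097760

C(34,11) = (34·33·32·31·30·29·28·27·26·25·24) / 11! = 11420107066368000 / 39916800 = 286097760.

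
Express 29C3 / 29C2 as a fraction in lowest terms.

9

C(n,k+1)/C(n,k) = (n−k)/(k+1) = (29−2)/(2+1) = 27/3 = 9.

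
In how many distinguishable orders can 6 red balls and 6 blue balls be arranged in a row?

Choose positions for the red balls: C(12,6) = 924.

924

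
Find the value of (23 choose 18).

C(23,18) = C(23,5) by symmetry.
C(23,5) = (23·22·21·20·19) / 5! = 4037880 / 120 = 33649.

33649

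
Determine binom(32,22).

C(32,22) = C(32,10) by symmetry.
C(32,10) = (32·31·30·29·28·27·26·25·24·23) / 10! = 234102016512000 / 3628800 = 64512240.

64512240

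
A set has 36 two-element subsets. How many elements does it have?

n(n−1)/2 = 36 ⇒ n(n−1) = 72. Since 9·8 = 72, n = 9.

9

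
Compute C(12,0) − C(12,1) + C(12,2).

The partial alternating sum Σ_{k=0}^{2} (−1)^k C(12,k) = (−1)^2 C(11,2) = 55.

55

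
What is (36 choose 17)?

C(36,17) = (36·35·34·33·32·31·30·29·28·27·26·25·24·23·22·21·20) / 17! = 3058021453718104473600000 / 355687428096000 = 8597496600.

8597496600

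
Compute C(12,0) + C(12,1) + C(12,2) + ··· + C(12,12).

4096

Setting x = 1 in (1+x)^12 gives Σ C(12,j) = 2^12 = 4096.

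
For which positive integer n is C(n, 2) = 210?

21

n(n−1)/2 = 210 ⇒ n(n−1) = 420. Since 21·20 = 420, n = 21.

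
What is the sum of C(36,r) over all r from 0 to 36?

68719476736

Setting x = 1 in (1+x)^36 gives Σ C(36,r) = 2^36 = 68719476736.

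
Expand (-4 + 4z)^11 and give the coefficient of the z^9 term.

230686720

The general term is C(11,j)·(-4)^j·(4z)^(11-j); the z^9 term has j = 2.
C(11,2) = 55.
Coefficient = C(11,2) · (-4)^2 · 4^9 = 55 · 16 · 262144 = 230686720.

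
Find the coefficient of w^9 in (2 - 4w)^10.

-5242880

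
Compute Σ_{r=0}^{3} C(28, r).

3683

1 + 28 + 378 + 3276 = 3683.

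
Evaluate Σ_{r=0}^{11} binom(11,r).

Setting x = 1 in (1+x)^11 gives Σ C(11,r) = 2^11 = 2048.

2048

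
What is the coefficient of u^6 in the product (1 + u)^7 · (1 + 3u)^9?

581182

Coefficient of u^6 = Σ_{j} C(7,j)·1^j·C(9,6-j)·3^(6-j) for j from 0 to 6.
= 61236 + 214326 + 214326 + 79380 + 11340 + 567 + 7 = 581182.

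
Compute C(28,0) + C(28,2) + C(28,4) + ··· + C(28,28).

134217728

Even-i terms of row 28 sum to 2^27 = 134217728.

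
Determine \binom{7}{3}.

C(7,3) = (7·6·5) / 3! = 210 / 6 = 35.

35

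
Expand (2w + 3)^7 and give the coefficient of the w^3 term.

The general term is C(7,j)·(2w)^j·(3)^(7-j); the w^3 term has j = 3.
C(7,3) = 35.
Coefficient = C(7,3) · 2^3 · 3^4 = 35 · 8 · 81 = 22680.

22680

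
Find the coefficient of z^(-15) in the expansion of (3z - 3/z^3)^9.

General term: C(9,j)·(3z)^j·(-3/z^3)^(9-j), with z-exponent 1j − 3(9−j) = 4j − 27.
Set 4j − 27 = -15: j = 3.
C(9,3) = 84; 3^3 = 27; (-3)^6 = 729.
Coefficient = 84 · 27 · 729 = 1653372.

1653372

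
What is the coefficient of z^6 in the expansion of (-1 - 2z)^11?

The general term is C(11,j)·(-1)^j·(-2z)^(11-j); the z^6 term has j = 5.
C(11,5) = 462.
Coefficient = C(11,5) · (-1)^5 · (-2)^6 = 462 · (-1) · 64 = -29568.

-29568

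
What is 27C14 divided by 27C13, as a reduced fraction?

1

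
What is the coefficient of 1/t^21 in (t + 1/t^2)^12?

12

General term: C(12,j)·(t)^j·(1/t^2)^(12-j), with t-exponent 1j − 2(12−j) = 3j − 24.
Set 3j − 24 = -21: j = 1.
C(12,1) = 12; 1^1 = 1; 1^11 = 1.
Coefficient = 12 · 1 · 1 = 12.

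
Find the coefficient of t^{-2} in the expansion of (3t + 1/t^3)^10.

262440

General term: C(10,j)·(3t)^j·(1/t^3)^(10-j), with t-exponent 1j − 3(10−j) = 4j − 30.
Set 4j − 30 = -2: j = 7.
C(10,7) = 120; 3^7 = 2187; 1^3 = 1.
Coefficient = 120 · 2187 · 1 = 262440.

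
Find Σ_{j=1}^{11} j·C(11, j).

Differentiating (1+x)^11 and setting x=1: Σ j·C(11,j) = 11·2^10 = 11264.

11264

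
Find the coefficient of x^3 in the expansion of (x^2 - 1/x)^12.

General term: C(12,j)·(x^2)^j·(-1/x)^(12-j), with x-exponent 2j − 1(12−j) = 3j − 12.
Set 3j − 12 = 3: j = 5.
C(12,5) = 792; 1^5 = 1; (-1)^7 = -1.
Coefficient = 792 · 1 · (-1) = -792.

-792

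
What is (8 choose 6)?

28

C(8,6) = C(8,2) by symmetry.
C(8,2) = (8·7) / 2! = 56 / 2 = 28.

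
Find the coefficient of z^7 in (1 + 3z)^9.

78732

The general term is C(9,j)·(1)^j·(3z)^(9-j); the z^7 term has j = 2.
C(9,2) = 36.
Coefficient = C(9,2) · 3^7 = 36 · 2187 = 78732.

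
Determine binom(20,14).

C(20,14) = C(20,6) by symmetry.
C(20,6) = (20·19·18·17·16·15) / 6! = 27907200 / 720 = 38760.

38760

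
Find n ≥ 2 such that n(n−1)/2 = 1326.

52

n(n−1)/2 = 1326 ⇒ n(n−1) = 2652. Since 52·51 = 2652, n = 52.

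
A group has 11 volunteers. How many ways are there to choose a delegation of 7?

330

This is C(11,7) = 330.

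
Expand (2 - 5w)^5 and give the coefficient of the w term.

The general term is C(5,j)·(2)^j·(-5w)^(5-j); the w^1 term has j = 4.
C(5,4) = 5.
Coefficient = C(5,4) · 2^4 · (-5)^1 = 5 · 16 · (-5) = -400.

-400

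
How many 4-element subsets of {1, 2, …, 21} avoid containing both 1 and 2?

5814

All 4-subsets: C(21,4) = 5985. Those containing both fixed elements: C(19,2) = 171.
5985 − 171 = 5814.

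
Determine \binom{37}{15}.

C(37,15) = (37·36·35·34·33·32·31·30·29·28·27·26·25·24·23) / 15! = 12245324002983751680000 / 1307674368000 = 9364199760.

9364199760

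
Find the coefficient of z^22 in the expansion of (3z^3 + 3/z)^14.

9575503938

General term: C(14,j)·(3z^3)^j·(3/z)^(14-j), with z-exponent 3j − 1(14−j) = 4j − 14.
Set 4j − 14 = 22: j = 9.
C(14,9) = 2002; 3^9 = 19683; 3^5 = 243.
Coefficient = 2002 · 19683 · 243 = 9575503938.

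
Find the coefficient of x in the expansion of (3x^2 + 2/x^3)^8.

108864

General term: C(8,j)·(3x^2)^j·(2/x^3)^(8-j), with x-exponent 2j − 3(8−j) = 5j − 24.
Set 5j − 24 = 1: j = 5.
C(8,5) = 56; 3^5 = 243; 2^3 = 8.
Coefficient = 56 · 243 · 8 = 108864.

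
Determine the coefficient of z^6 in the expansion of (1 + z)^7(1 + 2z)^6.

Coefficient of z^6 = Σ_{j} C(7,j)·1^j·C(6,6-j)·2^(6-j) for j from 0 to 6.
= 64 + 1344 + 5040 + 5600 + 2100 + 252 + 7 = 14407.

14407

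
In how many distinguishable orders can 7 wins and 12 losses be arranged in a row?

50388

Choose positions for the wins: C(19,7) = 50388.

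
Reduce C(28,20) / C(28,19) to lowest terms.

9/20

C(n,k+1)/C(n,k) = (n−k)/(k+1) = (28−19)/(19+1) = 9/20.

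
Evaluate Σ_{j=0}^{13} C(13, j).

8192

Setting x = 1 in (1+x)^13 gives Σ C(13,j) = 2^13 = 8192.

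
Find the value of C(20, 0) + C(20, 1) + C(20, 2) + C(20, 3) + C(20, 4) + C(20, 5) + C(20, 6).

60460

1 + 20 + 190 + 1140 + 4845 + 15504 + 38760 = 60460.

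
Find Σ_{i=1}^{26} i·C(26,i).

872415232

Since i·C(26,i) = 26·C(25,i−1), the sum is 26·2^25 = 26·33554432 = 872415232.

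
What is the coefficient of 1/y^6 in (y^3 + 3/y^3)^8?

General term: C(8,j)·(y^3)^j·(3/y^3)^(8-j), with y-exponent 3j − 3(8−j) = 6j − 24.
Set 6j − 24 = -6: j = 3.
C(8,3) = 56; 1^3 = 1; 3^5 = 243.
Coefficient = 56 · 1 · 243 = 13608.

13608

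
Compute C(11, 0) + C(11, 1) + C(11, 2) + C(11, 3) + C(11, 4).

562

1 + 11 + 55 + 165 + 330 = 562.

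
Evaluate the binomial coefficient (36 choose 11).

600805296

C(36,11) = (36·35·34·33·32·31·30·29·28·27·26) / 11! = 23982224839372800 / 39916800 = 600805296.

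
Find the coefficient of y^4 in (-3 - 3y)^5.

-1215

The general term is C(5,j)·(-3)^j·(-3y)^(5-j); the y^4 term has j = 1.
C(5,1) = 5.
Coefficient = C(5,1) · (-3)^1 · (-3)^4 = 5 · (-3) · 81 = -1215.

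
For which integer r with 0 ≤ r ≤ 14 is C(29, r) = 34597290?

11

C(29,r) increases on 0 ≤ r ≤ 14. C(29,10) = 20030010 and C(29,11) = 34597290, so r = 11.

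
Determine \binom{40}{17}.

88732378800

C(40,17) = (40·39·38·37·36·35·34·33·32·31·30·29·28·27·26·25·24) / 17! = 31560991604212034764800000 / 355687428096000 = 88732378800.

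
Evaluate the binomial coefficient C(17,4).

C(17,4) = (17·16·15·14) / 4! = 57120 / 24 = 2380.

2380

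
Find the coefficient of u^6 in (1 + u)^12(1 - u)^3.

-187

Coefficient of u^6 = Σ_{j} C(12,j)·1^j·C(3,6-j)·(-1)^(6-j) for j from 3 to 6.
= (-220) + 1485 + (-2376) + 924 = -187.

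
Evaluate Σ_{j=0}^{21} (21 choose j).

2097152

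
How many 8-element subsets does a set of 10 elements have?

45

C(10,8) = C(10,2) by symmetry.
C(10,2) = (10·9) / 2! = 90 / 2 = 45.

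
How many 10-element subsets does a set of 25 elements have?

C(25,10) = (25·24·23·22·21·20·19·18·17·16) / 10! = 11861676288000 / 3628800 = 3268760.

3268760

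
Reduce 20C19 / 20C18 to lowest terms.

2/19

C(n,k+1)/C(n,k) = (n−k)/(k+1) = (20−18)/(18+1) = 2/19.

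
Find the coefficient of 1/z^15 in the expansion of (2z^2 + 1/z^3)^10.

General term: C(10,j)·(2z^2)^j·(1/z^3)^(10-j), with z-exponent 2j − 3(10−j) = 5j − 30.
Set 5j − 30 = -15: j = 3.
C(10,3) = 120; 2^3 = 8; 1^7 = 1.
Coefficient = 120 · 8 · 1 = 960.

960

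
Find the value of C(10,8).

C(10,8) = C(10,2) by symmetry.
C(10,2) = (10·9) / 2! = 90 / 2 = 45.

45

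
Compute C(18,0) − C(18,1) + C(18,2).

136

The partial alternating sum Σ_{k=0}^{2} (−1)^k C(18,k) = (−1)^2 C(17,2) = 136.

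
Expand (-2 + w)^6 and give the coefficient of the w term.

The general term is C(6,j)·(-2)^j·(w)^(6-j); the w^1 term has j = 5.
C(6,5) = 6.
Coefficient = C(6,5) · (-2)^5 = 6 · (-32) = -192.

-192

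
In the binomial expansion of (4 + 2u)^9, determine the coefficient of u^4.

2064384

The general term is C(9,j)·(4)^j·(2u)^(9-j); the u^4 term has j = 5.
C(9,5) = 126.
Coefficient = C(9,5) · 4^5 · 2^4 = 126 · 1024 · 16 = 2064384.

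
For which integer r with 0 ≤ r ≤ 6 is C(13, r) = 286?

C(13,r) increases on 0 ≤ r ≤ 6. C(13,2) = 78 and C(13,3) = 286, so r = 3.

3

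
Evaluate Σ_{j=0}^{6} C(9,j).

1 + 9 + 36 + 84 + 126 + 126 + 84 = 466.

466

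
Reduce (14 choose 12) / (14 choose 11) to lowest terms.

1/4

C(n,k+1)/C(n,k) = (n−k)/(k+1) = (14−11)/(11+1) = 3/12 = 1/4.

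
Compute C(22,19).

1540

C(22,19) = C(22,3) by symmetry.
C(22,3) = (22·21·20) / 3! = 9240 / 6 = 1540.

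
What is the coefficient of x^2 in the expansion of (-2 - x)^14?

372736

The general term is C(14,j)·(-2)^j·(-x)^(14-j); the x^2 term has j = 12.
C(14,12) = 91.
Coefficient = C(14,12) · (-2)^12 = 91 · 4096 = 372736.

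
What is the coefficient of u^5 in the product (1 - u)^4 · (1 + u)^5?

6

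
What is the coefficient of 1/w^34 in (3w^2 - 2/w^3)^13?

General term: C(13,j)·(3w^2)^j·(-2/w^3)^(13-j), with w-exponent 2j − 3(13−j) = 5j − 39.
Set 5j − 39 = -34: j = 1.
C(13,1) = 13; 3^1 = 3; (-2)^12 = 4096.
Coefficient = 13 · 3 · 4096 = 159744.

159744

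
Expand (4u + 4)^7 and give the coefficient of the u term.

The general term is C(7,j)·(4u)^j·(4)^(7-j); the u^1 term has j = 1.
C(7,1) = 7.
Coefficient = C(7,1) · 4^1 · 4^6 = 7 · 4 · 4096 = 114688.

114688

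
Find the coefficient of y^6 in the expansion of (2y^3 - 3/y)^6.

-4320

General term: C(6,j)·(2y^3)^j·(-3/y)^(6-j), with y-exponent 3j − 1(6−j) = 4j − 6.
Set 4j − 6 = 6: j = 3.
C(6,3) = 20; 2^3 = 8; (-3)^3 = -27.
Coefficient = 20 · 8 · (-27) = -4320.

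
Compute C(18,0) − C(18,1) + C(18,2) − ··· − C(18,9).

The partial alternating sum Σ_{k=0}^{9} (−1)^k C(18,k) = (−1)^9 C(17,9) = -24310.

-24310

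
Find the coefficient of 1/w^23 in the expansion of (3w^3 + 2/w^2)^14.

General term: C(14,j)·(3w^3)^j·(2/w^2)^(14-j), with w-exponent 3j − 2(14−j) = 5j − 28.
Set 5j − 28 = -23: j = 1.
C(14,1) = 14; 3^1 = 3; 2^13 = 8192.
Coefficient = 14 · 3 · 8192 = 344064.

344064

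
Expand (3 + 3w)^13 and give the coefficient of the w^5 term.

2051893701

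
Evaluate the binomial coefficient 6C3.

C(6,3) = (6·5·4) / 3! = 120 / 6 = 20.

20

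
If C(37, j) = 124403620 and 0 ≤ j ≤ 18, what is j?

9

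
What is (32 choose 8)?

10518300

C(32,8) = (32·31·30·29·28·27·26·25) / 8! = 424097856000 / 40320 = 10518300.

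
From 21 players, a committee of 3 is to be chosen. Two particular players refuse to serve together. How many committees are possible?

1311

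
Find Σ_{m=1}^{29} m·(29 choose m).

Differentiating (1+x)^29 and setting x=1: Σ m·C(29,m) = 29·2^28 = 7784628224.

7784628224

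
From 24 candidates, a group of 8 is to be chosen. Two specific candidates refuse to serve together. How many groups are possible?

660858

All 8-subsets: C(24,8) = 735471. Those containing both fixed elements: C(22,6) = 74613.
735471 − 74613 = 660858.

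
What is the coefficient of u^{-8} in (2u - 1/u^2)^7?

General term: C(7,j)·(2u)^j·(-1/u^2)^(7-j), with u-exponent 1j − 2(7−j) = 3j − 14.
Set 3j − 14 = -8: j = 2.
C(7,2) = 21; 2^2 = 4; (-1)^5 = -1.
Coefficient = 21 · 4 · (-1) = -84.

-84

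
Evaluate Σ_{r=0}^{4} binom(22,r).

1 + 22 + 231 + 1540 + 7315 = 9109.

9109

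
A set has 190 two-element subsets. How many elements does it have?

20

n(n−1)/2 = 190 ⇒ n(n−1) = 380. Since 20·19 = 380, n = 20.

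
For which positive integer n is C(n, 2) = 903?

n(n−1)/2 = 903 ⇒ n(n−1) = 1806. Since 43·42 = 1806, n = 43.

43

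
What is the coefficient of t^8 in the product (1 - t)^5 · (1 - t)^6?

(1 - t)^5(1 - t)^6 = (1 - t)^11, so the coefficient of t^8 is C(11,8)·(-1)^8 = 165·1 = 165.

165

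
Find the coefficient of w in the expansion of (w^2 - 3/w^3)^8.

-1512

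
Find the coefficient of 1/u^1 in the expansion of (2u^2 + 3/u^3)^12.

General term: C(12,j)·(2u^2)^j·(3/u^3)^(12-j), with u-exponent 2j − 3(12−j) = 5j − 36.
Set 5j − 36 = -1: j = 7.
C(12,7) = 792; 2^7 = 128; 3^5 = 243.
Coefficient = 792 · 128 · 243 = 24634368.

24634368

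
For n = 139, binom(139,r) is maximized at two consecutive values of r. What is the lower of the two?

For odd n = 139, C(139,r) peaks at r = (n−1)/2 and (n+1)/2; the lower is 69.

69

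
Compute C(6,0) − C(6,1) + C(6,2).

The partial alternating sum Σ_{k=0}^{2} (−1)^k C(6,k) = (−1)^2 C(5,2) = 10.

10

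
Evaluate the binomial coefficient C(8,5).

56

C(8,5) = C(8,3) by symmetry.
C(8,3) = (8·7·6) / 3! = 336 / 6 = 56.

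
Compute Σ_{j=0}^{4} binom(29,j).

27841

1 + 29 + 406 + 3654 + 23751 = 27841.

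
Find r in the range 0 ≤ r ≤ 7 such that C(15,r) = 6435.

7

C(15,r) increases on 0 ≤ r ≤ 7. C(15,6) = 5005 and C(15,7) = 6435, so r = 7.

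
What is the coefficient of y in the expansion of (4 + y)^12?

The general term is C(12,j)·(4)^j·(y)^(12-j); the y^1 term has j = 11.
C(12,11) = 12.
Coefficient = C(12,11) · 4^11 = 12 · 4194304 = 50331648.

50331648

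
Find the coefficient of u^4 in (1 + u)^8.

70

The general term is C(8,j)·(1)^j·(u)^(8-j); the u^4 term has j = 4.
C(8,4) = 70.
Coefficient = C(8,4) = 70.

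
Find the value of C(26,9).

3124550

C(26,9) = (26·25·24·23·22·21·20·19·18) / 9! = 1133836704000 / 362880 = 3124550.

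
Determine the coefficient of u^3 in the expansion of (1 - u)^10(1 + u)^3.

-14

Coefficient of u^3 = Σ_{j} C(10,j)·(-1)^j·C(3,3-j)·1^(3-j) for j from 0 to 3.
= 1 + (-30) + 135 + (-120) = -14.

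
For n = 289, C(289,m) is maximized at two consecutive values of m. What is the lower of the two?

144

For odd n = 289, C(289,m) peaks at m = (n−1)/2 and (n+1)/2; the lower is 144.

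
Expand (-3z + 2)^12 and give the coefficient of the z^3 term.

The general term is C(12,j)·(-3z)^j·(2)^(12-j); the z^3 term has j = 3.
C(12,3) = 220.
Coefficient = C(12,3) · (-3)^3 · 2^9 = 220 · (-27) · 512 = -3041280.

-3041280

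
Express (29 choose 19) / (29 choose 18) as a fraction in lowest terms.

C(n,k+1)/C(n,k) = (n−k)/(k+1) = (29−18)/(18+1) = 11/19.

11/19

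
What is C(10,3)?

120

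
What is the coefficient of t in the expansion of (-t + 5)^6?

The general term is C(6,j)·(-t)^j·(5)^(6-j); the t^1 term has j = 1.
C(6,1) = 6.
Coefficient = C(6,1) · (-1)^1 · 5^5 = 6 · (-1) · 3125 = -18750.

-18750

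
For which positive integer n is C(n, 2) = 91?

14

n(n−1)/2 = 91 ⇒ n(n−1) = 182. Since 14·13 = 182, n = 14.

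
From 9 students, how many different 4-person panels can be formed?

126

This is C(9,4) = 126.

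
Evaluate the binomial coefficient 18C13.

8568

C(18,13) = C(18,5) by symmetry.
C(18,5) = (18·17·16·15·14) / 5! = 1028160 / 120 = 8568.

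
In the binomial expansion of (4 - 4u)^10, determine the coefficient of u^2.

The general term is C(10,j)·(4)^j·(-4u)^(10-j); the u^2 term has j = 8.
C(10,8) = 45.
Coefficient = C(10,8) · 4^8 · (-4)^2 = 45 · 65536 · 16 = 47185920.

47185920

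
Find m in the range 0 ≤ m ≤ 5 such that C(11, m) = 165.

C(11,m) increases on 0 ≤ m ≤ 5. C(11,2) = 55 and C(11,3) = 165, so m = 3.

3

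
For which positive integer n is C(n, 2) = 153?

n(n−1)/2 = 153 ⇒ n(n−1) = 306. Since 18·17 = 306, n = 18.

18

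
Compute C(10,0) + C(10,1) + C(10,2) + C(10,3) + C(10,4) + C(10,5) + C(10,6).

1 + 10 + 45 + 120 + 210 + 252 + 210 = 848.

848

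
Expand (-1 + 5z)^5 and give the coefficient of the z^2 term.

The general term is C(5,j)·(-1)^j·(5z)^(5-j); the z^2 term has j = 3.
C(5,3) = 10.
Coefficient = C(5,3) · (-1)^3 · 5^2 = 10 · (-1) · 25 = -250.

-250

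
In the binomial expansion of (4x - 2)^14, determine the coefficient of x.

-458752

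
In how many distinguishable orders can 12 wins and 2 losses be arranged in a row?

Choose positions for the wins: C(14,12) = 91.

91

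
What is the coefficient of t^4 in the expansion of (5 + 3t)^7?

354375

The general term is C(7,j)·(5)^j·(3t)^(7-j); the t^4 term has j = 3.
C(7,3) = 35.
Coefficient = C(7,3) · 5^3 · 3^4 = 35 · 125 · 81 = 354375.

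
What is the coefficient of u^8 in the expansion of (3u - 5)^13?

-26387521875

The general term is C(13,j)·(3u)^j·(-5)^(13-j); the u^8 term has j = 8.
C(13,8) = 1287.
Coefficient = C(13,8) · 3^8 · (-5)^5 = 1287 · 6561 · (-3125) = -26387521875.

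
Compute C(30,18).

86493225

C(30,18) = C(30,12) by symmetry.
C(30,12) = (30·29·28·27·26·25·24·23·22·21·20·19) / 12! = 41430393164160000 / 479001600 = 86493225.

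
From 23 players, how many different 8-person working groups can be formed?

This is C(23,8) = 490314.

490314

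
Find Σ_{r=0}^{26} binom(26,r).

Setting x = 1 in (1+x)^26 gives Σ C(26,r) = 2^26 = 67108864.

67108864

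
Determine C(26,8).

1562275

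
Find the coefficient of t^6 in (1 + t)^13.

1716

The general term is C(13,j)·(1)^j·(t)^(13-j); the t^6 term has j = 7.
C(13,7) = 1716.
Coefficient = C(13,7) = 1716.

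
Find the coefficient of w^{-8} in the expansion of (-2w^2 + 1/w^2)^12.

General term: C(12,j)·(-2w^2)^j·(1/w^2)^(12-j), with w-exponent 2j − 2(12−j) = 4j − 24.
Set 4j − 24 = -8: j = 4.
C(12,4) = 495; (-2)^4 = 16; 1^8 = 1.
Coefficient = 495 · 16 · 1 = 7920.

7920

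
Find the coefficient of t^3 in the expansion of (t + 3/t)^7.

189

General term: C(7,j)·(t)^j·(3/t)^(7-j), with t-exponent 1j − 1(7−j) = 2j − 7.
Set 2j − 7 = 3: j = 5.
C(7,5) = 21; 1^5 = 1; 3^2 = 9.
Coefficient = 21 · 1 · 9 = 189.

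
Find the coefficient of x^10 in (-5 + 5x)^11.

-537109375

The general term is C(11,j)·(-5)^j·(5x)^(11-j); the x^10 term has j = 1.
C(11,1) = 11.
Coefficient = C(11,1) · (-5)^1 · 5^10 = 11 · (-5) · 9765625 = -537109375.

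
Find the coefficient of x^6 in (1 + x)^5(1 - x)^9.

Coefficient of x^6 = Σ_{j} C(5,j)·1^j·C(9,6-j)·(-1)^(6-j) for j from 0 to 5.
= 84 + (-630) + 1260 + (-840) + 180 + (-9) = 45.

45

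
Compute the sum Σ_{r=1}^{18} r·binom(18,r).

Since r·C(18,r) = 18·C(17,r−1), the sum is 18·2^17 = 18·131072 = 2359296.

2359296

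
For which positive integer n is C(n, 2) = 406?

n(n−1)/2 = 406 ⇒ n(n−1) = 812. Since 29·28 = 812, n = 29.

29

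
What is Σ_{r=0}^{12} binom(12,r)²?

Σ C(12,r)² is the coefficient of x^12 in (1+x)^12(1+x)^12 = (1+x)^24, i.e. C(24,12) = 2704156.

2704156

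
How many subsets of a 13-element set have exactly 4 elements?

Choose the 4 positions: C(13,4) = 715.

715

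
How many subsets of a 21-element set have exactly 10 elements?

352716

Choose the 10 positions: C(21,10) = 352716.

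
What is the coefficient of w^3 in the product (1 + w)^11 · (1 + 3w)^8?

5769

Coefficient of w^3 = Σ_{j} C(11,j)·1^j·C(8,3-j)·3^(3-j) for j from 0 to 3.
= 1512 + 2772 + 1320 + 165 = 5769.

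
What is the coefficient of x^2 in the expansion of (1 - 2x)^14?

The general term is C(14,j)·(1)^j·(-2x)^(14-j); the x^2 term has j = 12.
C(14,12) = 91.
Coefficient = C(14,12) · (-2)^2 = 91 · 4 = 364.

364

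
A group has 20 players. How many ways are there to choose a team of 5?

This is C(20,5) = 15504.

15504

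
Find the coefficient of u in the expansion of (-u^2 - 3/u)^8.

13608

General term: C(8,j)·(-u^2)^j·(-3/u)^(8-j), with u-exponent 2j − 1(8−j) = 3j − 8.
Set 3j − 8 = 1: j = 3.
C(8,3) = 56; (-1)^3 = -1; (-3)^5 = -243.
Coefficient = 56 · (-1) · (-243) = 13608.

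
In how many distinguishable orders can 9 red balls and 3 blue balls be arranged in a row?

220

Choose positions for the red balls: C(12,9) = 220.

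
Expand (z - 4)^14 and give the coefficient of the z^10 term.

The general term is C(14,j)·(z)^j·(-4)^(14-j); the z^10 term has j = 10.
C(14,10) = 1001.
Coefficient = C(14,10) · (-4)^4 = 1001 · 256 = 256256.

256256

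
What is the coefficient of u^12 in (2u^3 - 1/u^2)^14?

General term: C(14,j)·(2u^3)^j·(-1/u^2)^(14-j), with u-exponent 3j − 2(14−j) = 5j − 28.
Set 5j − 28 = 12: j = 8.
C(14,8) = 3003; 2^8 = 256; (-1)^6 = 1.
Coefficient = 3003 · 256 · 1 = 768768.

768768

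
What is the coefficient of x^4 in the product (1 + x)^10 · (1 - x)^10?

45

Coefficient of x^4 = Σ_{j} C(10,j)·1^j·C(10,4-j)·(-1)^(4-j) for j from 0 to 4.
= 210 + (-1200) + 2025 + (-1200) + 210 = 45.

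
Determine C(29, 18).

34597290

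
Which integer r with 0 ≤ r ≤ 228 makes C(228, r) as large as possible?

C(228,r) is maximized at r = 228/2 = 114.

114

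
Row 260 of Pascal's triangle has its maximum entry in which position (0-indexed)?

C(260,i) is maximized at i = 260/2 = 130.

130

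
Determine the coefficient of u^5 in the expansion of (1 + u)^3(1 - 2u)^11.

-2684

Coefficient of u^5 = Σ_{j} C(3,j)·1^j·C(11,5-j)·(-2)^(5-j) for j from 0 to 3.
= (-14784) + 15840 + (-3960) + 220 = -2684.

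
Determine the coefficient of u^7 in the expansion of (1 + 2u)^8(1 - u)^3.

-96

Coefficient of u^7 = Σ_{j} C(8,j)·2^j·C(3,7-j)·(-1)^(7-j) for j from 4 to 7.
= (-1120) + 5376 + (-5376) + 1024 = -96.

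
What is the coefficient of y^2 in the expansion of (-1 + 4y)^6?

240

The general term is C(6,j)·(-1)^j·(4y)^(6-j); the y^2 term has j = 4.
C(6,4) = 15.
Coefficient = C(6,4) · 4^2 = 15 · 16 = 240.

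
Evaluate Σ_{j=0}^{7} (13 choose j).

1 + 13 + 78 + 286 + 715 + 1287 + 1716 + 1716 = 5812.

5812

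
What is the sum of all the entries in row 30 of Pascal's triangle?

1073741824

Setting x = 1 in (1+x)^30 gives Σ C(30,r) = 2^30 = 1073741824.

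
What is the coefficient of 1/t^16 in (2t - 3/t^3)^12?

General term: C(12,j)·(2t)^j·(-3/t^3)^(12-j), with t-exponent 1j − 3(12−j) = 4j − 36.
Set 4j − 36 = -16: j = 5.
C(12,5) = 792; 2^5 = 32; (-3)^7 = -2187.
Coefficient = 792 · 32 · (-2187) = -55427328.

-55427328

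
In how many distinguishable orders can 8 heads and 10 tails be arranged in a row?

Choose positions for the heads: C(18,8) = 43758.

43758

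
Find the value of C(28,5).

98280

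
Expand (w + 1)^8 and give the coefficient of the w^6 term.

The general term is C(8,j)·(w)^j·(1)^(8-j); the w^6 term has j = 6.
C(8,6) = 28.
Coefficient = C(8,6) = 28.

28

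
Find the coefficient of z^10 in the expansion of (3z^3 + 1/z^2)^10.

153090

General term: C(10,j)·(3z^3)^j·(1/z^2)^(10-j), with z-exponent 3j − 2(10−j) = 5j − 20.
Set 5j − 20 = 10: j = 6.
C(10,6) = 210; 3^6 = 729; 1^4 = 1.
Coefficient = 210 · 729 · 1 = 153090.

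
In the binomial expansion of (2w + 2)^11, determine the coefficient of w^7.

675840

The general term is C(11,j)·(2w)^j·(2)^(11-j); the w^7 term has j = 7.
C(11,7) = 330.
Coefficient = C(11,7) · 2^7 · 2^4 = 330 · 128 · 16 = 675840.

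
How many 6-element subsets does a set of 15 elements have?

C(15,6) = (15·14·13·12·11·10) / 6! = 3603600 / 720 = 5005.

5005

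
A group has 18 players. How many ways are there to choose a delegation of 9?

This is C(18,9) = 48620.

48620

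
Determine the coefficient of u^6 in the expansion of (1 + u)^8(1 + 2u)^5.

10364

Coefficient of u^6 = Σ_{j} C(8,j)·1^j·C(5,6-j)·2^(6-j) for j from 1 to 6.
= 256 + 2240 + 4480 + 2800 + 560 + 28 = 10364.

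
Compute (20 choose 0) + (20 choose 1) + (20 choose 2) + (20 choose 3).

1351

1 + 20 + 190 + 1140 = 1351.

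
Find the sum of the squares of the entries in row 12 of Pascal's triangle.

2704156

Σ C(12,k)² is the coefficient of x^12 in (1+x)^12(1+x)^12 = (1+x)^24, i.e. C(24,12) = 2704156.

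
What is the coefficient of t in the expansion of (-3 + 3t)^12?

The general term is C(12,j)·(-3)^j·(3t)^(12-j); the t^1 term has j = 11.
C(12,11) = 12.
Coefficient = C(12,11) · (-3)^11 · 3^1 = 12 · (-177147) · 3 = -6377292.

-6377292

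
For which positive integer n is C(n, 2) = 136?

n(n−1)/2 = 136 ⇒ n(n−1) = 272. Since 17·16 = 272, n = 17.

17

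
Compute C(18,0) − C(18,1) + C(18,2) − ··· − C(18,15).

The partial alternating sum Σ_{k=0}^{15} (−1)^k C(18,k) = (−1)^15 C(17,15) = -136.

-136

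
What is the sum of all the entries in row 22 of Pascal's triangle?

4194304

The entries of row 22 sum to 2^22 = 4194304.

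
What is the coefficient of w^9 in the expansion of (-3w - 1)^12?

4330260

The general term is C(12,j)·(-3w)^j·(-1)^(12-j); the w^9 term has j = 9.
C(12,9) = 220.
Coefficient = C(12,9) · (-3)^9 · (-1)^3 = 220 · (-19683) · (-1) = 4330260.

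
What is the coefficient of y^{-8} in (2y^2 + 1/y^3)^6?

General term: C(6,j)·(2y^2)^j·(1/y^3)^(6-j), with y-exponent 2j − 3(6−j) = 5j − 18.
Set 5j − 18 = -8: j = 2.
C(6,2) = 15; 2^2 = 4; 1^4 = 1.
Coefficient = 15 · 4 · 1 = 60.

60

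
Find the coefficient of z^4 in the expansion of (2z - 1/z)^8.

1792

General term: C(8,j)·(2z)^j·(-1/z)^(8-j), with z-exponent 1j − 1(8−j) = 2j − 8.
Set 2j − 8 = 4: j = 6.
C(8,6) = 28; 2^6 = 64; (-1)^2 = 1.
Coefficient = 28 · 64 · 1 = 1792.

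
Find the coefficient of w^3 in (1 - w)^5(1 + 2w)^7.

-10

Coefficient of w^3 = Σ_{j} C(5,j)·(-1)^j·C(7,3-j)·2^(3-j) for j from 0 to 3.
= 280 + (-420) + 140 + (-10) = -10.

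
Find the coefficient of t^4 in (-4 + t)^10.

The general term is C(10,j)·(-4)^j·(t)^(10-j); the t^4 term has j = 6.
C(10,6) = 210.
Coefficient = C(10,6) · (-4)^6 = 210 · 4096 = 860160.

860160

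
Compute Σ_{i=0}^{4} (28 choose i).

24158

1 + 28 + 378 + 3276 + 20475 = 24158.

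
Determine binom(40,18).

113380261800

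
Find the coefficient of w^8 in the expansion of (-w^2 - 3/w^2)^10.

General term: C(10,j)·(-w^2)^j·(-3/w^2)^(10-j), with w-exponent 2j − 2(10−j) = 4j − 20.
Set 4j − 20 = 8: j = 7.
C(10,7) = 120; (-1)^7 = -1; (-3)^3 = -27.
Coefficient = 120 · (-1) · (-27) = 3240.

3240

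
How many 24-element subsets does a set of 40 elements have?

C(40,24) = C(40,16) by symmetry.
C(40,16) = (40·39·38·37·36·35·34·33·32·31·30·29·28·27·26·25) / 16! = 1315041316842168115200000 / 20922789888000 = 62852101650.

62852101650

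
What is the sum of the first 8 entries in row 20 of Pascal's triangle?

137980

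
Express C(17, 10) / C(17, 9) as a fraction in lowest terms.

C(n,k+1)/C(n,k) = (n−k)/(k+1) = (17−9)/(9+1) = 8/10 = 4/5.

4/5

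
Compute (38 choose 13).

5414950296

C(38,13) = (38·37·36·35·34·33·32·31·30·29·28·27·26) / 13! = 33719008124158156800 / 6227020800 = 5414950296.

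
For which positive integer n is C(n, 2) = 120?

n(n−1)/2 = 120 ⇒ n(n−1) = 240. Since 16·15 = 240, n = 16.

16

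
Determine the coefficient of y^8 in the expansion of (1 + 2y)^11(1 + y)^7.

Coefficient of y^8 = Σ_{j} C(11,j)·2^j·C(7,8-j)·1^(8-j) for j from 1 to 8.
= 22 + 1540 + 27720 + 184800 + 517440 + 620928 + 295680 + 42240 = 1690370.

1690370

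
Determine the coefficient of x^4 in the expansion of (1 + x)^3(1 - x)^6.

-6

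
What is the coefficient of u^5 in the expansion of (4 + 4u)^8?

The general term is C(8,j)·(4)^j·(4u)^(8-j); the u^5 term has j = 3.
C(8,3) = 56.
Coefficient = C(8,3) · 4^3 · 4^5 = 56 · 64 · 1024 = 3670016.

3670016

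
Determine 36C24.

1251677700

C(36,24) = C(36,12) by symmetry.
C(36,12) = (36·35·34·33·32·31·30·29·28·27·26·25) / 12! = 599555620984320000 / 479001600 = 1251677700.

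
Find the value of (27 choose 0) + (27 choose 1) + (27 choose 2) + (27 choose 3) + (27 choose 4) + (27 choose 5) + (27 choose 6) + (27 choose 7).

1285624

1 + 27 + 351 + 2925 + 17550 + 80730 + 296010 + 888030 = 1285624.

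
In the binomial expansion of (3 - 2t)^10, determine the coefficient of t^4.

The general term is C(10,j)·(3)^j·(-2t)^(10-j); the t^4 term has j = 6.
C(10,6) = 210.
Coefficient = C(10,6) · 3^6 · (-2)^4 = 210 · 729 · 16 = 2449440.

2449440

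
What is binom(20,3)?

1140

C(20,3) = (20·19·18) / 3! = 6840 / 6 = 1140.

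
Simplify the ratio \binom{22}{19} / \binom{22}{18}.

4/19

C(n,k+1)/C(n,k) = (n−k)/(k+1) = (22−18)/(18+1) = 4/19.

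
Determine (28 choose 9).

C(28,9) = (28·27·26·25·24·23·22·21·20) / 9! = 2506375872000 / 362880 = 6906900.

6906900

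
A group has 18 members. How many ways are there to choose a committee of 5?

8568

This is C(18,5) = 8568.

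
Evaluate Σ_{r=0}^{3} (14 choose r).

1 + 14 + 91 + 364 = 470.

470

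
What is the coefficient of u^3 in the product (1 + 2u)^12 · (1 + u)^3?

2625

Coefficient of u^3 = Σ_{j} C(12,j)·2^j·C(3,3-j)·1^(3-j) for j from 0 to 3.
= 1 + 72 + 792 + 1760 = 2625.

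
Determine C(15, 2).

C(15,2) = (15·14) / 2! = 210 / 2 = 105.

105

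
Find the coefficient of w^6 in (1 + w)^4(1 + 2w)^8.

17584

Coefficient of w^6 = Σ_{j} C(4,j)·1^j·C(8,6-j)·2^(6-j) for j from 0 to 4.
= 1792 + 7168 + 6720 + 1792 + 112 = 17584.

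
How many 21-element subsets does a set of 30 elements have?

14307150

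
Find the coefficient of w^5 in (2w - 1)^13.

The general term is C(13,j)·(2w)^j·(-1)^(13-j); the w^5 term has j = 5.
C(13,5) = 1287.
Coefficient = C(13,5) · 2^5 = 1287 · 32 = 41184.

41184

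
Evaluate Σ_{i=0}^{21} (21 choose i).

2097152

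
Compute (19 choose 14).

11628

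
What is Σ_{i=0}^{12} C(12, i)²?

2704156

By Vandermonde's identity, Σ C(12,i)² = C(24,12) = 2704156.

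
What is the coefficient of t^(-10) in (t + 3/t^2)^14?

General term: C(14,j)·(t)^j·(3/t^2)^(14-j), with t-exponent 1j − 2(14−j) = 3j − 28.
Set 3j − 28 = -10: j = 6.
C(14,6) = 3003; 1^6 = 1; 3^8 = 6561.
Coefficient = 3003 · 1 · 6561 = 19702683.

19702683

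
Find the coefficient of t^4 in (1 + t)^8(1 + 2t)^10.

17270

Coefficient of t^4 = Σ_{j} C(8,j)·1^j·C(10,4-j)·2^(4-j) for j from 0 to 4.
= 3360 + 7680 + 5040 + 1120 + 70 = 17270.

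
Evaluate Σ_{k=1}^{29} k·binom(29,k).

7784628224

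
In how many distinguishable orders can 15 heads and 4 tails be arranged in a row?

3876

Choose positions for the heads: C(19,15) = 3876.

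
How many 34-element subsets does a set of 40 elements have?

C(40,34) = C(40,6) by symmetry.
C(40,6) = (40·39·38·37·36·35) / 6! = 2763633600 / 720 = 3838380.

3838380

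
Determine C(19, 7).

50388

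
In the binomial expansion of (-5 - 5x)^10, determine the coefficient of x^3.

The general term is C(10,j)·(-5)^j·(-5x)^(10-j); the x^3 term has j = 7.
C(10,7) = 120.
Coefficient = C(10,7) · (-5)^7 · (-5)^3 = 120 · (-78125) · (-125) = 1171875000.

1171875000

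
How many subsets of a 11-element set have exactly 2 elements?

55

Choose the 2 positions: C(11,2) = 55.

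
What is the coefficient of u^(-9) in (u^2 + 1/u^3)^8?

General term: C(8,j)·(u^2)^j·(1/u^3)^(8-j), with u-exponent 2j − 3(8−j) = 5j − 24.
Set 5j − 24 = -9: j = 3.
C(8,3) = 56; 1^3 = 1; 1^5 = 1.
Coefficient = 56 · 1 · 1 = 56.

56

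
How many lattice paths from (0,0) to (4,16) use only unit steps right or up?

Each path is a sequence of 20 steps with 4 rights: C(20,4) = 4845.

4845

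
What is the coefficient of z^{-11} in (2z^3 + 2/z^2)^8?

2048

General term: C(8,j)·(2z^3)^j·(2/z^2)^(8-j), with z-exponent 3j − 2(8−j) = 5j − 16.
Set 5j − 16 = -11: j = 1.
C(8,1) = 8; 2^1 = 2; 2^7 = 128.
Coefficient = 8 · 2 · 128 = 2048.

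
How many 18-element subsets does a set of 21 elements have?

1330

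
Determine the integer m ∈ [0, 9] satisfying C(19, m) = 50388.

C(19,m) increases on 0 ≤ m ≤ 9. C(19,6) = 27132 and C(19,7) = 50388, so m = 7.

7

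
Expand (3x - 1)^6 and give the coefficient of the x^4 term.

1215

The general term is C(6,j)·(3x)^j·(-1)^(6-j); the x^4 term has j = 4.
C(6,4) = 15.
Coefficient = C(6,4) · 3^4 = 15 · 81 = 1215.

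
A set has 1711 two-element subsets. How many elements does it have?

59

n(n−1)/2 = 1711 ⇒ n(n−1) = 3422. Since 59·58 = 3422, n = 59.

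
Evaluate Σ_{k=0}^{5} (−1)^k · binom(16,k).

-3003

The partial alternating sum Σ_{k=0}^{5} (−1)^k C(16,k) = (−1)^5 C(15,5) = -3003.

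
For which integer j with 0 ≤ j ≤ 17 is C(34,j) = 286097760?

11

C(34,j) increases on 0 ≤ j ≤ 17. C(34,10) = 131128140 and C(34,11) = 286097760, so j = 11.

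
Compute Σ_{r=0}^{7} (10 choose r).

968

1 + 10 + 45 + 120 + 210 + 252 + 210 + 120 = 968.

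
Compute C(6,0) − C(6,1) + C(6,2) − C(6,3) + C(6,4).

5

The partial alternating sum Σ_{k=0}^{4} (−1)^k C(6,k) = (−1)^4 C(5,4) = 5.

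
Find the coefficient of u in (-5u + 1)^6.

-30

The general term is C(6,j)·(-5u)^j·(1)^(6-j); the u^1 term has j = 1.
C(6,1) = 6.
Coefficient = C(6,1) · (-5)^1 = 6 · (-5) = -30.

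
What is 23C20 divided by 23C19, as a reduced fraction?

1/5

C(n,k+1)/C(n,k) = (n−k)/(k+1) = (23−19)/(19+1) = 4/20 = 1/5.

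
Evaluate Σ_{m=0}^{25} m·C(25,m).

Differentiating (1+x)^25 and setting x=1: Σ m·C(25,m) = 25·2^24 = 419430400.

419430400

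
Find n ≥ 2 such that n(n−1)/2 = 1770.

n(n−1)/2 = 1770 ⇒ n(n−1) = 3540. Since 60·59 = 3540, n = 60.

60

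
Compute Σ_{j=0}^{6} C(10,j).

1 + 10 + 45 + 120 + 210 + 252 + 210 = 848.

848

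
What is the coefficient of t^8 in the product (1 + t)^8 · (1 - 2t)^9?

-2447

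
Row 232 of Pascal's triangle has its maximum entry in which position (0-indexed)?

116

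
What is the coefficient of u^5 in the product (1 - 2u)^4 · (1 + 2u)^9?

-288

Coefficient of u^5 = Σ_{j} C(4,j)·(-2)^j·C(9,5-j)·2^(5-j) for j from 0 to 4.
= 4032 + (-16128) + 16128 + (-4608) + 288 = -288.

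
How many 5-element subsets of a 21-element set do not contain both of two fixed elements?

All 5-subsets: C(21,5) = 20349. Those containing both fixed elements: C(19,3) = 969.
20349 − 969 = 19380.

19380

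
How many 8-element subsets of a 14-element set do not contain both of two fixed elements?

2079

All 8-subsets: C(14,8) = 3003. Those containing both fixed elements: C(12,6) = 924.
3003 − 924 = 2079.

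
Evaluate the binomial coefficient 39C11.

C(39,11) = (39·38·37·36·35·34·33·32·31·30·29) / 11! = 66902793897139200 / 39916800 = 1676056044.

1676056044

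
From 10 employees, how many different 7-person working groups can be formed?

120

This is C(10,7) = 120.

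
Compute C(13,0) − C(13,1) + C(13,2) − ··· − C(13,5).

The partial alternating sum Σ_{k=0}^{5} (−1)^k C(13,k) = (−1)^5 C(12,5) = -792.

-792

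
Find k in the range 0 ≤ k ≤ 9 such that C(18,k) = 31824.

C(18,k) increases on 0 ≤ k ≤ 9. C(18,6) = 18564 and C(18,7) = 31824, so k = 7.

7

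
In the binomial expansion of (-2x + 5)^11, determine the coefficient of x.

-214843750

The general term is C(11,j)·(-2x)^j·(5)^(11-j); the x^1 term has j = 1.
C(11,1) = 11.
Coefficient = C(11,1) · (-2)^1 · 5^10 = 11 · (-2) · 9765625 = -214843750.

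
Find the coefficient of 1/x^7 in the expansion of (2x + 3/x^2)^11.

General term: C(11,j)·(2x)^j·(3/x^2)^(11-j), with x-exponent 1j − 2(11−j) = 3j − 22.
Set 3j − 22 = -7: j = 5.
C(11,5) = 462; 2^5 = 32; 3^6 = 729.
Coefficient = 462 · 32 · 729 = 10777536.

10777536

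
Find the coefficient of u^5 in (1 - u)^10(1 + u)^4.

38

Coefficient of u^5 = Σ_{j} C(10,j)·(-1)^j·C(4,5-j)·1^(5-j) for j from 1 to 5.
= (-10) + 180 + (-720) + 840 + (-252) = 38.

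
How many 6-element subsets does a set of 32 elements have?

C(32,6) = (32·31·30·29·28·27) / 6! = 652458240 / 720 = 906192.

906192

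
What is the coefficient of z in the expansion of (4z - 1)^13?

The general term is C(13,j)·(4z)^j·(-1)^(13-j); the z^1 term has j = 1.
C(13,1) = 13.
Coefficient = C(13,1) · 4^1 = 13 · 4 = 52.

52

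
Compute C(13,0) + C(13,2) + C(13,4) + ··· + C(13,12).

4096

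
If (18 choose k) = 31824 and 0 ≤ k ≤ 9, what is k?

7

C(18,k) increases on 0 ≤ k ≤ 9. C(18,6) = 18564 and C(18,7) = 31824, so k = 7.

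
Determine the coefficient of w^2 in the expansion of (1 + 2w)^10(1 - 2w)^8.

-28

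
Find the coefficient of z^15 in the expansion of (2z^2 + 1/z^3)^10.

General term: C(10,j)·(2z^2)^j·(1/z^3)^(10-j), with z-exponent 2j − 3(10−j) = 5j − 30.
Set 5j − 30 = 15: j = 9.
C(10,9) = 10; 2^9 = 512; 1^1 = 1.
Coefficient = 10 · 512 · 1 = 5120.

5120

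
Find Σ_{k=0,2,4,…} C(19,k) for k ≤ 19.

Even-k terms of row 19 sum to 2^18 = 262144.

262144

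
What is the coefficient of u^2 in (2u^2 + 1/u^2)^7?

General term: C(7,j)·(2u^2)^j·(1/u^2)^(7-j), with u-exponent 2j − 2(7−j) = 4j − 14.
Set 4j − 14 = 2: j = 4.
C(7,4) = 35; 2^4 = 16; 1^3 = 1.
Coefficient = 35 · 16 · 1 = 560.

560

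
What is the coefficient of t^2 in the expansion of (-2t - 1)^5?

The general term is C(5,j)·(-2t)^j·(-1)^(5-j); the t^2 term has j = 2.
C(5,2) = 10.
Coefficient = C(5,2) · (-2)^2 · (-1)^3 = 10 · 4 · (-1) = -40.

-40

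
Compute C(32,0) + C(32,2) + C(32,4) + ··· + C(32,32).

Even-r terms of row 32 sum to 2^31 = 2147483648.

2147483648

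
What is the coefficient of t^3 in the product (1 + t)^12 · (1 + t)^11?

(1 + t)^12(1 + t)^11 = (1 + t)^23, so the coefficient of t^3 is C(23,3)·1^3 = 1771·1 = 1771.

1771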